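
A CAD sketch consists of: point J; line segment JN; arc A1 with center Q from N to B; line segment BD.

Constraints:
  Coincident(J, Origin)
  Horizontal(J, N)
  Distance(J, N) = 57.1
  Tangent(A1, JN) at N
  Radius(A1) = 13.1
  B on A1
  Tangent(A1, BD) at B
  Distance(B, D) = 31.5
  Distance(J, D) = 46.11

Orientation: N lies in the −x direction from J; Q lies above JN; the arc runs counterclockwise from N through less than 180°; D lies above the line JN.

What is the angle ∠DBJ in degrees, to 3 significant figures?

70.0°

J is at the origin; J and N share the same y with |JN| = 57.1 and N on the −x side, so N = (-57.1, 0.00). The tangent condition forces QN to be normal to JN, so Q = N + (0, 13.1) = (-57.1, 13.1). Since QB ⟂ BD (tangency), |QD| = √(13.1² + 31.5²) = 34.1 regardless of where B sits on A1. So D lies on both circle(J, 46.11) and circle(Q, 34.1); the above-JN intersection is D = (-30.6, 34.5). B is the foot of the tangent from D: B = (-45.6, 6.85).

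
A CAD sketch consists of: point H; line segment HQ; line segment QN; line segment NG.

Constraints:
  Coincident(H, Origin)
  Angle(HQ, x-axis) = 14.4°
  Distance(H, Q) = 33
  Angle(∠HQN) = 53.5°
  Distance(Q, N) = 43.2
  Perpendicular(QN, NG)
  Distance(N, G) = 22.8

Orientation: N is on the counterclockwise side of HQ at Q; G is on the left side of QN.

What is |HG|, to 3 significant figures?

23.9

∠HQN = 53.5°, so QN runs at 14.4° + (180° − 53.5°) = 141° from the x-axis; with |QN| = 43.2, N = Q + 43.2·(cos 141°, sin 141°) = (-1.56, 35.5). The perpendicularity gives NG at right angles to QN; with |NG| = 22.8 on the left of QN, G = N + 22.8·(-0.631, -0.776) = (-15.9, 17.8). Then |HG| = |G − H| = 23.9.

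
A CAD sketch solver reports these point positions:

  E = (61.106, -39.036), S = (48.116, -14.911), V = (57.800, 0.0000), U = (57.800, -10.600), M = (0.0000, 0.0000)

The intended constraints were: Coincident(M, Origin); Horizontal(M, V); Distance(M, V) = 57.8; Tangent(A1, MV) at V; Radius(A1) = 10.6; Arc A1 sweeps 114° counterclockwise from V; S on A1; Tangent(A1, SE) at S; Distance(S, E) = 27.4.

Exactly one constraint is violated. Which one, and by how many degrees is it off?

Tangent(A1, SE) at S — off by 4.30°.

M = (0.00, 0.00) ✓; M.y = 0.00, V.y = 0.00 ✓; |MV| = 57.80 ✓; ∠(UV, VM) = 90.00° ✓; |UV| = 10.60 ✓; bearing(U→S) − bearing(U→V) = 114.0° ✓; |US| = 10.60 ✓; ∠(US, SE) = 85.70° ✗; |SE| = 27.40 ✓.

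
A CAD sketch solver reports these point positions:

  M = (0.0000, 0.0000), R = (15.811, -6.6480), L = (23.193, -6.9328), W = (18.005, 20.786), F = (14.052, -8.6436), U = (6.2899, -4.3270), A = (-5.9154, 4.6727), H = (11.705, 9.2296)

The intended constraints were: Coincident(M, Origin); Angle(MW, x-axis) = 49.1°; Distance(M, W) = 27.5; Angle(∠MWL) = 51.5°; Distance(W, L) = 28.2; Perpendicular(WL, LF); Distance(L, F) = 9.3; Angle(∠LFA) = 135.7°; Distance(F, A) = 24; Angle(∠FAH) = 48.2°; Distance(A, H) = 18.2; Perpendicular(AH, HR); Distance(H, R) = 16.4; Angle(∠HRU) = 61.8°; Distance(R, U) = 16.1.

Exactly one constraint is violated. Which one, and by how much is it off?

Distance(R, U) = 16.1 — off by 6.30.

M = (0.00, 0.00) ✓; MW at 49.10° ✓; |MW| = 27.50 ✓; ∠MWL = 51.50° ✓; |WL| = 28.20 ✓; ∠(WL, LF) = 90.00° ✓; |LF| = 9.300 ✓; ∠LFA = 135.7° ✓; |FA| = 24.00 ✓; ∠FAH = 48.20° ✓; |AH| = 18.20 ✓; ∠(AH, HR) = 90.00° ✓; |HR| = 16.40 ✓; ∠HRU = 61.80° ✓; |RU| = 9.800 ✗.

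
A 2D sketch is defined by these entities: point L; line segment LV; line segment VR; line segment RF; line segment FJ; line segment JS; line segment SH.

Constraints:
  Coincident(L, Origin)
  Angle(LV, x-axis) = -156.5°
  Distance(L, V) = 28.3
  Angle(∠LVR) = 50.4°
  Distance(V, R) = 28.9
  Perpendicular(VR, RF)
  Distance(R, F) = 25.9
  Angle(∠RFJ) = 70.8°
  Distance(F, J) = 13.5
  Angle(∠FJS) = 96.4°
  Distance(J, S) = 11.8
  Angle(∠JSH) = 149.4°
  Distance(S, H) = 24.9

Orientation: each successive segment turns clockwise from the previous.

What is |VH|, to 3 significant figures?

36.8

∠FJS = 96.4° gives JS at 151° from the x-axis; with |JS| = 11.8, S = (-11.2, 3.98). ∠JSH = 149.4° gives SH at 120° from the x-axis; with |SH| = 24.9, H = (-23.8, 25.4). Then |VH| = |H − V| = 36.8.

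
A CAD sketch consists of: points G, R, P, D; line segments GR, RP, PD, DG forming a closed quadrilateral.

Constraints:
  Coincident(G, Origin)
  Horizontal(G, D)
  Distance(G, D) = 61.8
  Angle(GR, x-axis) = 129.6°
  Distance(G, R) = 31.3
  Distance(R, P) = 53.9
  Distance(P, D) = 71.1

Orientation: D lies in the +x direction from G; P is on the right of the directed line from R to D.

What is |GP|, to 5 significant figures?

27.588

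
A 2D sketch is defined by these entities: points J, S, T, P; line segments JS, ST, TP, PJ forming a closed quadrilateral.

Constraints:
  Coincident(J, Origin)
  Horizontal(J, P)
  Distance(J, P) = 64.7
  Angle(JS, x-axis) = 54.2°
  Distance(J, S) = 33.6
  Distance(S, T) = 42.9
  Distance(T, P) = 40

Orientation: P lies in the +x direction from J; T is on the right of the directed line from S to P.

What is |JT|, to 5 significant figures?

31.354

J is at the origin; JP is horizontal with |JP| = 64.7 and P in +x, so P = (64.7, 0). JS runs at 54.2° with |JS| = 33.6, so S = (19.655, 27.252). T is determined by |ST| = 42.9 and |TP| = 40.0 together: it lies at the intersection of circle(S, 42.9) and circle(P, 40.0). With |SP| = 52.647, the foot of the radical line on SP is 28.607 from S and the perpendicular offset is √(42.9² − 28.607²) = 31.970. Taking the right-of-SP solution: T = (27.582, -14.909).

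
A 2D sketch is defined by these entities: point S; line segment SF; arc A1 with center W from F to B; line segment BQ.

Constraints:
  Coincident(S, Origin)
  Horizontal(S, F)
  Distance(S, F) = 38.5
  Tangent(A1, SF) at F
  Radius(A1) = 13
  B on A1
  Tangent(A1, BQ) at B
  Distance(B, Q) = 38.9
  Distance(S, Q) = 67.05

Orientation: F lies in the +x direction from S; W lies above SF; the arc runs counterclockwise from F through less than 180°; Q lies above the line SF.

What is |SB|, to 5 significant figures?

53.630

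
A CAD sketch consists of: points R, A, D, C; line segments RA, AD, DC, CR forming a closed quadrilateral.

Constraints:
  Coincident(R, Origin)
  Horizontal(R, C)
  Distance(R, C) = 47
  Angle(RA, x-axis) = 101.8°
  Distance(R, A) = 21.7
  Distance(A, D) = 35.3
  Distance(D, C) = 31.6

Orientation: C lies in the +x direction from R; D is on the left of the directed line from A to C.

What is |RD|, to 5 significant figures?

40.593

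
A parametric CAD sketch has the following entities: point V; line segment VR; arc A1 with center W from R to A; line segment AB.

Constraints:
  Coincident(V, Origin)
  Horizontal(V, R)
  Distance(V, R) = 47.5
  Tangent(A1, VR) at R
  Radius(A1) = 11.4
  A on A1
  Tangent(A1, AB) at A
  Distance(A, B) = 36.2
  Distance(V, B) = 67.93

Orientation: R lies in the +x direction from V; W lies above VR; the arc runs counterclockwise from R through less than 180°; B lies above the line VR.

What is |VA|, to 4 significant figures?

60.21

Checks: ∠(WR, RV) = 90.00° ✓; |WR| = 11.40 ✓; |WA| = 11.40 ✓; ∠(WA, AB) = 90.00° ✓; |AB| = 36.20 ✓; |VB| = 67.93 ✓.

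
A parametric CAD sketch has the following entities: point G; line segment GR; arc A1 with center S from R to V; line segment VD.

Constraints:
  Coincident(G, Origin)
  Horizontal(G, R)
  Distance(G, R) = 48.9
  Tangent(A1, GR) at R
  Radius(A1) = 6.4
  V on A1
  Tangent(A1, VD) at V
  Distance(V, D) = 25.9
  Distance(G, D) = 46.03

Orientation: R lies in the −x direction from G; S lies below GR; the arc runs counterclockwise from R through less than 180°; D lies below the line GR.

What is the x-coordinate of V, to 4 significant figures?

-53.48

Checks: |GR| = 48.90 ✓; |SV| = 6.400 ✓; ∠(SV, VD) = 90.00° ✓; |VD| = 25.90 ✓; |GD| = 46.03 ✓.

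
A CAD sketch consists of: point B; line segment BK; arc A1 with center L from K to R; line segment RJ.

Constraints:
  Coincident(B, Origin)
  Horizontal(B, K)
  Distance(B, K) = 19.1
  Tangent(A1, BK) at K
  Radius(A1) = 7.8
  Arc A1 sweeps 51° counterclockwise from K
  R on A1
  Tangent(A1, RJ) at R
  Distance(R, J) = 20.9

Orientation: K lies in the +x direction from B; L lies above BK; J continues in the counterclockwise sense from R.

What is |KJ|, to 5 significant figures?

27.116

On A1, K sits at bearing -90° from L; a 51° counterclockwise sweep puts R at bearing -39°, so R = L + 7.8·(cos -39°, sin -39°) = (25.162, 2.8913). Since A1 is tangent to RJ there, LR ⟂ RJ, so RJ runs along (−sin -39°, cos -39°); with |RJ| = 20.9, J = (38.315, 19.134). Then |KJ| = |J − K| = 27.116.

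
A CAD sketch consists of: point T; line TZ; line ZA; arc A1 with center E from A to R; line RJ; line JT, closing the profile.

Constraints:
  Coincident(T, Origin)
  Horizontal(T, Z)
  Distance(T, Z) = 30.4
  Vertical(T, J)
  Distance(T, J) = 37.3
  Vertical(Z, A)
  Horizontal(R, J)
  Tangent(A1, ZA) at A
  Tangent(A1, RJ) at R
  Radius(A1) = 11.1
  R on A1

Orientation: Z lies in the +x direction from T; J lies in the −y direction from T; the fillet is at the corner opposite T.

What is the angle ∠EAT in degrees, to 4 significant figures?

40.76°

The virtual corner opposite T is at (30.40, -37.30). The tangent condition forces EA to be normal to ZA and A1 meets RJ tangentially, so ER is at right angles to RJ, with radius 11.1, so the center E sits 11.1 in from both sides at E = (19.30, -26.20). That places the tangent points at A = (30.40, -26.20) on ZA and R = (19.30, -37.30) on RJ. Then cos ∠EAT = AE·AT / (|AE||AT|), giving 40.76°.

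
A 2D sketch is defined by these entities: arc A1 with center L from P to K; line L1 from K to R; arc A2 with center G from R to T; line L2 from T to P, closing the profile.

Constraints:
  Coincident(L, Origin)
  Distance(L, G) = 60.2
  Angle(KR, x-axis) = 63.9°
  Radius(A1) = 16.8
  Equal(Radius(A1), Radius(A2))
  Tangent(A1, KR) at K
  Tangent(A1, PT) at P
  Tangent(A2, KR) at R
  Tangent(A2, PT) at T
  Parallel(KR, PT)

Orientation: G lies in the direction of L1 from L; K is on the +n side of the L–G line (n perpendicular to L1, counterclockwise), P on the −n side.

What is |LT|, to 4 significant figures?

62.50

The slot axis is L1's direction at 63.9°, so u = (cos 63.9°, sin 63.9°) = (0.4399, 0.8980) and n = (−sin 63.9°, cos 63.9°) = (-0.8980, 0.4399). L is at the origin and G lies 60.2 along u from L, so G = 60.2·u = (26.48, 54.06). Tangency of A1 to both parallel lines with radius 16.8 puts K and P at L ± 16.8·n: K = (-15.09, 7.391), P = (15.09, -7.391). Equal radii place R and T the same way about G: R = G + 16.8·n = (11.40, 61.45), T = G − 16.8·n = (41.57, 46.67). Then |LT| = |T − L| = 62.50.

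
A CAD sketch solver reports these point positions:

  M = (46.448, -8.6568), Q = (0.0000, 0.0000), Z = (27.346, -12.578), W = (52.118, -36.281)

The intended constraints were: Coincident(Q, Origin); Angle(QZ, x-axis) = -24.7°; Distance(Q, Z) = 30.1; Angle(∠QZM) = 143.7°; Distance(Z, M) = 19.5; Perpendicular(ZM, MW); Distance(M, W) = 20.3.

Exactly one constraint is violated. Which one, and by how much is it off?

Distance(M, W) = 20.3 — off by 7.90.

Q = (0.00, 0.00) ✓; QZ at -24.70° ✓; |QZ| = 30.10 ✓; ∠QZM = 143.7° ✓; |ZM| = 19.50 ✓; ∠(ZM, MW) = 90.00° ✓; |MW| = 28.20 ✗.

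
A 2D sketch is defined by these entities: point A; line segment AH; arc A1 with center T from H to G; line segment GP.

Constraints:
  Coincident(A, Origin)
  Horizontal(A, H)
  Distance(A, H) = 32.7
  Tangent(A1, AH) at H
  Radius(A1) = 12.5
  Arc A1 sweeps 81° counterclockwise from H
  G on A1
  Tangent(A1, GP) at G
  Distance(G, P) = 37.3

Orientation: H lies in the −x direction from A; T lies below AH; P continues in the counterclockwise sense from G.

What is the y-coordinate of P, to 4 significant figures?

-47.39

On A1, H sits at bearing 90° from T; an 81° counterclockwise sweep puts G at bearing 171°, so G = T + 12.5·(cos 171°, sin 171°) = (-45.05, -10.54). A1 meets GP tangentially, so TG is at right angles to GP, so GP runs along (−sin 171°, cos 171°); with |GP| = 37.3, P = (-50.88, -47.39). So P.y = -47.39.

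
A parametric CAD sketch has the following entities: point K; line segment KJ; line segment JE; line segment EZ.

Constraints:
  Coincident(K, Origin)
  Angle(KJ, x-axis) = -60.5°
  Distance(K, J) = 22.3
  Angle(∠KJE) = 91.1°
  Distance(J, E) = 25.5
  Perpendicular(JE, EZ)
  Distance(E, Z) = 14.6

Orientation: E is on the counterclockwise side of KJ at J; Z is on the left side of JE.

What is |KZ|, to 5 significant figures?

27.046

∠KJE = 91.1°, so JE runs at -60.5° + (180° − 91.1°) = 28.400° from the x-axis; with |JE| = 25.5, E = J + 25.5·(cos 28.400°, sin 28.400°) = (33.412, -7.2805). JE is perpendicular to EZ; with |EZ| = 14.6 on the left of JE, Z = E + 14.6·(-0.47562, 0.87965) = (26.468, 5.5624). Then |KZ| = |Z − K| = 27.046.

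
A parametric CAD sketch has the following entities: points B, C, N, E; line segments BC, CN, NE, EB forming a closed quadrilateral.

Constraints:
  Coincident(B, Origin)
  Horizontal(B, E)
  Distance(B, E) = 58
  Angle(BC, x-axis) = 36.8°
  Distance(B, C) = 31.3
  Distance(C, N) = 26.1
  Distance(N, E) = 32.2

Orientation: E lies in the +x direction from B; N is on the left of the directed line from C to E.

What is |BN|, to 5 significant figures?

57.202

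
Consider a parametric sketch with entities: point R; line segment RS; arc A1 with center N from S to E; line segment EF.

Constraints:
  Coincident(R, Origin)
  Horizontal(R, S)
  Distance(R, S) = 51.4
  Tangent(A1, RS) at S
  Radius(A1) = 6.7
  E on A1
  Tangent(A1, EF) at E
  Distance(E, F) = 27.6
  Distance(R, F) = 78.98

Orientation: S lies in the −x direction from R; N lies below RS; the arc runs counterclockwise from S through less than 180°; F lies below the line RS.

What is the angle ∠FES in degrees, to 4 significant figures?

158.8°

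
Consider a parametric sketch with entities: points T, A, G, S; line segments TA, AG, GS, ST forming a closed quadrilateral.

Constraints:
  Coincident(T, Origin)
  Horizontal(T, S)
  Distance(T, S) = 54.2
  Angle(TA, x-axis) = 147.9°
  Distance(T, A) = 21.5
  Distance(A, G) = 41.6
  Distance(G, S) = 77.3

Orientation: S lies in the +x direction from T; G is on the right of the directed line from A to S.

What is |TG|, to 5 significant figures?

34.606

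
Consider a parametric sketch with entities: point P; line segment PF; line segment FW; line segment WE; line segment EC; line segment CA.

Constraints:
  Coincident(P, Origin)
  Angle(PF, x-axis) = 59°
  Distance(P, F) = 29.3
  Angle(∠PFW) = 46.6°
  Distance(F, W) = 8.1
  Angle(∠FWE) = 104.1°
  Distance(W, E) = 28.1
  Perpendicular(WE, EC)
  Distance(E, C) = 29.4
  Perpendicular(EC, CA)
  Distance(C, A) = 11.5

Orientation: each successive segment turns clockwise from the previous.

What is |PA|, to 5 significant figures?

36.555

P is at the origin; PF runs at 59.0° with length 29.3, so F = (15.091, 25.115). ∠PFW = 46.6° gives FW at -74.400° from the x-axis; with |FW| = 8.1, W = (17.269, 17.313). ∠FWE = 104.1° gives WE at -150.30° from the x-axis; with |WE| = 28.1, E = (-7.1397, 3.3910). WE ⟂ EC, so EC runs at 119.70°; with |EC| = 29.4, C = (-21.706, 28.929). EC is perpendicular to CA, so CA runs at 29.700°; with |CA| = 11.5, A = (-11.717, 34.627). Then |PA| = |A − P| = 36.555.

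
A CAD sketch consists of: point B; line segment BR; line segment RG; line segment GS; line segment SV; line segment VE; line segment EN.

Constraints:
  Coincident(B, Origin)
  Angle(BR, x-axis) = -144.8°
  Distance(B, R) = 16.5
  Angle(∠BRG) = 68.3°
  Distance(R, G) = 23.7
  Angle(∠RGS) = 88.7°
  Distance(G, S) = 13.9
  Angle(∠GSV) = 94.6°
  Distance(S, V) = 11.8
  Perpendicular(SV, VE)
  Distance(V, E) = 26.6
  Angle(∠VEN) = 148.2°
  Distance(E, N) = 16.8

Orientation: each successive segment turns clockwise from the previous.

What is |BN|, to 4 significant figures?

43.75

B is at the origin; BR runs at -144.8° with length 16.5, so R = (-13.48, -9.511). ∠BRG = 68.3° gives RG at 103.5° from the x-axis; with |RG| = 23.7, G = (-19.02, 13.53). ∠RGS = 88.7° gives GS at 12.20° from the x-axis; with |GS| = 13.9, S = (-5.429, 16.47). ∠GSV = 94.6° gives SV at -73.20° from the x-axis; with |SV| = 11.8, V = (-2.019, 5.175). The perpendicularity gives VE at right angles to SV, so VE runs at -163.2°; with |VE| = 26.6, E = (-27.48, -2.513). ∠VEN = 148.2° gives EN at 165.0° from the x-axis; with |EN| = 16.8, N = (-43.71, 1.835). Then |BN| = |N − B| = 43.75.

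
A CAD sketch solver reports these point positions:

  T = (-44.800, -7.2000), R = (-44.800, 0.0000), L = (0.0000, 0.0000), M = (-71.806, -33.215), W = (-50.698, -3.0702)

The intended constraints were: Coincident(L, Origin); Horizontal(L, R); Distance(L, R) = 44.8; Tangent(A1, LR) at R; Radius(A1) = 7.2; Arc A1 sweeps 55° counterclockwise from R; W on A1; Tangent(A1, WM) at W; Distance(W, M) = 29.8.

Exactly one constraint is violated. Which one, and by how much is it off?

Distance(W, M) = 29.8 — off by 7.00.

L = (0.00, 0.00) ✓; L.y = 0.00, R.y = 0.00 ✓; |LR| = 44.80 ✓; ∠(TR, RL) = 90.00° ✓; |TR| = 7.200 ✓; bearing(T→W) − bearing(T→R) = 55.00° ✓; |TW| = 7.200 ✓; ∠(TW, WM) = 90.00° ✓; |WM| = 36.80 ✗.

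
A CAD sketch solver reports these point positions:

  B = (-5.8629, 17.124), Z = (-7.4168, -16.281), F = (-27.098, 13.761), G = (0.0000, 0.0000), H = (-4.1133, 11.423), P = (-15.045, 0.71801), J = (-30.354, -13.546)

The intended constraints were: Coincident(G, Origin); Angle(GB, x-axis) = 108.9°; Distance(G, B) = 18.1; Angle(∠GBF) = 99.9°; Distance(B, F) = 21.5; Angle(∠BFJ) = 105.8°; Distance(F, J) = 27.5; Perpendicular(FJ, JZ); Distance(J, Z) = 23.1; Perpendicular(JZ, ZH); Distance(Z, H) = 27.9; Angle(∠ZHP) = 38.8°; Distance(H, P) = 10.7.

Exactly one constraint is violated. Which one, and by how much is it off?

Distance(H, P) = 10.7 — off by 4.60.

G = (0.00, 0.00) ✓; GB at 108.9° ✓; |GB| = 18.10 ✓; ∠GBF = 99.90° ✓; |BF| = 21.50 ✓; ∠BFJ = 105.8° ✓; |FJ| = 27.50 ✓; ∠(FJ, JZ) = 90.00° ✓; |JZ| = 23.10 ✓; ∠(JZ, ZH) = 90.00° ✓; |ZH| = 27.90 ✓; ∠ZHP = 38.80° ✓; |HP| = 15.30 ✗.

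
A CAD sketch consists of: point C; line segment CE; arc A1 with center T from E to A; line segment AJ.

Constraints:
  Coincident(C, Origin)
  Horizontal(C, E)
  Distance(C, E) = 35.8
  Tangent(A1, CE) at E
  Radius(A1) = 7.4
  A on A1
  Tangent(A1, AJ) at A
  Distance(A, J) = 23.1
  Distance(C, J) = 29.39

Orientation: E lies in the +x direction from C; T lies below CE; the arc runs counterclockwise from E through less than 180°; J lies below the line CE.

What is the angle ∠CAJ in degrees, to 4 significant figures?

66.36°

C is at the origin; C and E share the same y with |CE| = 35.8 and E on the +x side, so E = (35.80, 0.000). The tangent condition forces TE to be normal to CE, so T = E + (0, -7.4) = (35.80, -7.400). Since TA ⟂ AJ (tangency), |TJ| = √(7.4² + 23.1²) = 24.26 regardless of where A sits on A1. So J lies on both circle(C, 29.39) and circle(T, 24.26); the below-CE intersection is J = (17.65, -23.50). A is the foot of the tangent from J: A = (29.43, -3.626).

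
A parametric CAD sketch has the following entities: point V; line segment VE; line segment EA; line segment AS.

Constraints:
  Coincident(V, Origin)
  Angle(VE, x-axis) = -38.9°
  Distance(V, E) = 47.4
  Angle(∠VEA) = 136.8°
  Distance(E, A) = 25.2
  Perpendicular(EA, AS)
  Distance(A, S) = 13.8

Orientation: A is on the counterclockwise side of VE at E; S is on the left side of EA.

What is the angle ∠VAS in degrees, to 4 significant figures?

61.50°

V is at the origin; VE runs at -38.9° with length 47.4, so E = 47.4·(cos -38.9°, sin -38.9°) = (36.89, -29.77). ∠VEA = 136.8°, so EA runs at -38.9° + (180° − 136.8°) = 4.300° from the x-axis; with |EA| = 25.2, A = E + 25.2·(cos 4.300°, sin 4.300°) = (62.02, -27.88). EA is perpendicular to AS; with |AS| = 13.8 on the left of EA, S = A + 13.8·(-0.07498, 0.9972) = (60.98, -14.11). Then cos ∠VAS = AV·AS / (|AV||AS|), giving 61.50°.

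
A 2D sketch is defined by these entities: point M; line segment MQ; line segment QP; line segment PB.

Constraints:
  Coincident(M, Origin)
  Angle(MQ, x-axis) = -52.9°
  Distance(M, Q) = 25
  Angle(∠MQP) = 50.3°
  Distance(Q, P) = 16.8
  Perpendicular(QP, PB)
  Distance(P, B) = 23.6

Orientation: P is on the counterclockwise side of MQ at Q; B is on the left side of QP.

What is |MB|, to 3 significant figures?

4.44

∠MQP = 50.3°, so QP runs at -52.9° + (180° − 50.3°) = 76.8° from the x-axis; with |QP| = 16.8, P = Q + 16.8·(cos 76.8°, sin 76.8°) = (18.9, -3.58). The perpendicularity gives PB at right angles to QP; with |PB| = 23.6 on the left of QP, B = P + 23.6·(-0.974, 0.228) = (-4.06, 1.81). Then |MB| = |B − M| = 4.44.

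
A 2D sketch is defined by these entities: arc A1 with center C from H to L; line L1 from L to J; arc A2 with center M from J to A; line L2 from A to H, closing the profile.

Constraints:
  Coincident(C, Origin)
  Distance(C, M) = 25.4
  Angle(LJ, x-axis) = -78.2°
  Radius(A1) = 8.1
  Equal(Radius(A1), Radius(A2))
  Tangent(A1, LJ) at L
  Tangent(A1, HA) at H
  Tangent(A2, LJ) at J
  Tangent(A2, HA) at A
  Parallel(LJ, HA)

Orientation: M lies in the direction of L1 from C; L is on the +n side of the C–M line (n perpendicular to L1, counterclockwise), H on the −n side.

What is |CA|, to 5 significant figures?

26.660

Tangency of A1 to both parallel lines with radius 8.1 puts L and H at C ± 8.1·n: L = (7.9288, 1.6564), H = (-7.9288, -1.6564). Equal radii place J and A the same way about M: J = M + 8.1·n = (13.123, -23.207), A = M − 8.1·n = (-2.7346, -26.520). Then |CA| = |A − C| = 26.660.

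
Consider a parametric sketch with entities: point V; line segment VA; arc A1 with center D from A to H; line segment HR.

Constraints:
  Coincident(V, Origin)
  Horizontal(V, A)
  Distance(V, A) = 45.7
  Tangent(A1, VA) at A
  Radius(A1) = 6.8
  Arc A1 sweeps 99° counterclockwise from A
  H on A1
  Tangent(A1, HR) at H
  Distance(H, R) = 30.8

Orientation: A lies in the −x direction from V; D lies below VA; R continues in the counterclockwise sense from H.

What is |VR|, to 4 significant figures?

61.08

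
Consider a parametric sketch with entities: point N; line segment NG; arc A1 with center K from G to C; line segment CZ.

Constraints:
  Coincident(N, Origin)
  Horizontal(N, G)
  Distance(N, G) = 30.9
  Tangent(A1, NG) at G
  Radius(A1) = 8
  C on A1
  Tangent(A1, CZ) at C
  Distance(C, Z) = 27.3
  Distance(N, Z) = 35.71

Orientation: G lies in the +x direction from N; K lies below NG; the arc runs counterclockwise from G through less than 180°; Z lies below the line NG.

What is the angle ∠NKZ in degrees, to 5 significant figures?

72.275°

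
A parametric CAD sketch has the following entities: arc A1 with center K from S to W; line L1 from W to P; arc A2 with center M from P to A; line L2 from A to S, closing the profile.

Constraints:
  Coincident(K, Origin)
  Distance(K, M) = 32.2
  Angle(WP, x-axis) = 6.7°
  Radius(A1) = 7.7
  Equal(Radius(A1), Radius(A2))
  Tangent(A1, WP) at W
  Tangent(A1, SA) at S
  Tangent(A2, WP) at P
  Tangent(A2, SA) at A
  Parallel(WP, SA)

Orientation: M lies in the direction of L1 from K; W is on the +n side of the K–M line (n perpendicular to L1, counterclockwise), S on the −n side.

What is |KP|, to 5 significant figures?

33.108

Tangency of A1 to both parallel lines with radius 7.7 puts W and S at K ± 7.7·n: W = (-0.89836, 7.6474), S = (0.89836, -7.6474). Equal radii place P and A the same way about M: P = M + 7.7·n = (31.082, 11.404), A = M − 7.7·n = (32.878, -3.8906). Then |KP| = |P − K| = 33.108.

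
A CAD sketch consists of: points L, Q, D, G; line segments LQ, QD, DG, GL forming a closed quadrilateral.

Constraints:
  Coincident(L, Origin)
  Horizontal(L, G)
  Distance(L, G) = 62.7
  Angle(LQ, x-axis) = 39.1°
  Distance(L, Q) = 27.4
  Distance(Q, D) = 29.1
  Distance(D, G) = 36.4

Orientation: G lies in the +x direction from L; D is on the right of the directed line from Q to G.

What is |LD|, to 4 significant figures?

30.10

L is at the origin; L and G share the same y with |LG| = 62.7 and G in +x, so G = (62.7, 0). LQ runs at 39.1° with |LQ| = 27.4, so Q = (21.26, 17.28). D is determined by |QD| = 29.1 and |DG| = 36.4 together: it lies at the intersection of circle(Q, 29.1) and circle(G, 36.4). With |QG| = 44.90, the foot of the radical line on QG is 17.12 from Q and the perpendicular offset is √(29.1² − 17.12²) = 23.53. Taking the right-of-QG solution: D = (28.01, -11.03).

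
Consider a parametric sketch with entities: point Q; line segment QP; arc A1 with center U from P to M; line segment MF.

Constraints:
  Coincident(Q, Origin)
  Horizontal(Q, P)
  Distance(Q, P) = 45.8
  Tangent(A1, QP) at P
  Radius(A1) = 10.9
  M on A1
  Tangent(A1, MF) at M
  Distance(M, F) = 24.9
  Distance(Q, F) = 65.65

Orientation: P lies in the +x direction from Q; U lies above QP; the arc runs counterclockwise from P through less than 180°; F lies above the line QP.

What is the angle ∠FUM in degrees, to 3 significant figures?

66.4°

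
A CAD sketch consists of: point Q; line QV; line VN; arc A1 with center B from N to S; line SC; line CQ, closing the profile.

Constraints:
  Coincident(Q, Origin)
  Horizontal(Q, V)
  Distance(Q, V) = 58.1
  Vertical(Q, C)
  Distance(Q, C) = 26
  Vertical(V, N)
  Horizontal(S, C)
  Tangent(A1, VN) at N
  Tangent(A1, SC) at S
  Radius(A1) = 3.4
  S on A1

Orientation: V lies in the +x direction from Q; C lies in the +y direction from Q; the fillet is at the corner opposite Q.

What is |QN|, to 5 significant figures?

62.341

Q is at the origin; QV is horizontal with |QV| = 58.1 and V on the +x side, so V = (58.100, 0.0000). Q and C share the same x with |QC| = 26.0 and C on the +y side, so C = (0.0000, 26.000). The virtual corner opposite Q is at (58.100, 26.000). A1 meets VN tangentially, so BN is at right angles to VN and A1 meets SC tangentially, so BS is at right angles to SC, with radius 3.4, so the center B sits 3.4 in from both sides at B = (54.700, 22.600). That places the tangent points at N = (58.100, 22.600) on VN and S = (54.700, 26.000) on SC. Then |QN| = |N − Q| = 62.341.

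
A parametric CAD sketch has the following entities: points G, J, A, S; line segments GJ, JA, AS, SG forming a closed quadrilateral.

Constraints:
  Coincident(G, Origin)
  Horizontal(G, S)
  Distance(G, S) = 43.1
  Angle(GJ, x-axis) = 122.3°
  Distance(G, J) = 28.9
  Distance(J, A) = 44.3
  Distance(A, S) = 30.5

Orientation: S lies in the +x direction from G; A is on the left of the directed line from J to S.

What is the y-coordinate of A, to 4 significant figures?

26.93

Checks: GJ at 122.3° ✓; |JA| = 44.30 ✓; |AS| = 30.50 ✓.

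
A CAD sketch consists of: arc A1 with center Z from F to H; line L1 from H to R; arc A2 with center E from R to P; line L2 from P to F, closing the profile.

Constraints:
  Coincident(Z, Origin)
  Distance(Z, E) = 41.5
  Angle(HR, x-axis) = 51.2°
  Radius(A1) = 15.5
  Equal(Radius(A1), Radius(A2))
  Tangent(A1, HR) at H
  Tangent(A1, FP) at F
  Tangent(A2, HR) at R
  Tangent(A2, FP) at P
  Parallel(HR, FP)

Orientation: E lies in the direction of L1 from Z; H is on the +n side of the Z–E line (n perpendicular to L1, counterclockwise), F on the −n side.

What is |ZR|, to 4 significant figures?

44.30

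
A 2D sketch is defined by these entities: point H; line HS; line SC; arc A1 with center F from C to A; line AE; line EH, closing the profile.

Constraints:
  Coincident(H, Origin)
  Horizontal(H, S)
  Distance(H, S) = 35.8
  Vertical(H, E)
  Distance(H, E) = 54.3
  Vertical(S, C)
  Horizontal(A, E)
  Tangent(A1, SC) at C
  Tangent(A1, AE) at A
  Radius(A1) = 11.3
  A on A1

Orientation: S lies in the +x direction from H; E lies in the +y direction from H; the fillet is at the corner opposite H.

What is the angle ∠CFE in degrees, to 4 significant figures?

155.2°

The virtual corner opposite H is at (35.80, 54.30). The tangent condition forces FC to be normal to SC and since A1 is tangent to AE there, FA ⟂ AE, with radius 11.3, so the center F sits 11.3 in from both sides at F = (24.50, 43.00). That places the tangent points at C = (35.80, 43.00) on SC and A = (24.50, 54.30) on AE. Then cos ∠CFE = FC·FE / (|FC||FE|), giving 155.2°.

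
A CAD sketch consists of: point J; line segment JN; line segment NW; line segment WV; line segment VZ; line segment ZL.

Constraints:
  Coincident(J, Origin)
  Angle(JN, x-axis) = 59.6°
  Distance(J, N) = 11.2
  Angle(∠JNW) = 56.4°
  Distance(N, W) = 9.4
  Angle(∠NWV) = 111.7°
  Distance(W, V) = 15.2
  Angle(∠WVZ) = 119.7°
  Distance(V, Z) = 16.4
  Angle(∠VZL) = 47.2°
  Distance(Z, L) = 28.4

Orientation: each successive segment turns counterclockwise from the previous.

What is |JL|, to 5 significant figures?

11.900

J is at the origin; JN runs at 59.6° with length 11.2, so N = (5.6676, 9.6602). ∠JNW = 56.4° gives NW at -176.80° from the x-axis; with |NW| = 9.4, W = (-3.7178, 9.1354). ∠NWV = 111.7° gives WV at -108.50° from the x-axis; with |WV| = 15.2, V = (-8.5408, -5.2791). ∠WVZ = 119.7° gives VZ at -48.200° from the x-axis; with |VZ| = 16.4, Z = (2.3903, -17.505). ∠VZL = 47.2° gives ZL at 84.600° from the x-axis; with |ZL| = 28.4, L = (5.0630, 10.769). Then |JL| = |L − J| = 11.900.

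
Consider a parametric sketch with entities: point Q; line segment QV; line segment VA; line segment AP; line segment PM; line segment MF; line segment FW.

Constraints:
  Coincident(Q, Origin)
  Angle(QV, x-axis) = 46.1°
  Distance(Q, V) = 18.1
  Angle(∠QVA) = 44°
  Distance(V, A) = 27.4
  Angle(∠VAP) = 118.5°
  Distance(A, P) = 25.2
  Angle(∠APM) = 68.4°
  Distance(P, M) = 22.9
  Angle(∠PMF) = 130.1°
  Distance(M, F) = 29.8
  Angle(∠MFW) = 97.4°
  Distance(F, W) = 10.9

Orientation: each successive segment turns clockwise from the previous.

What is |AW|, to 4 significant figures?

26.51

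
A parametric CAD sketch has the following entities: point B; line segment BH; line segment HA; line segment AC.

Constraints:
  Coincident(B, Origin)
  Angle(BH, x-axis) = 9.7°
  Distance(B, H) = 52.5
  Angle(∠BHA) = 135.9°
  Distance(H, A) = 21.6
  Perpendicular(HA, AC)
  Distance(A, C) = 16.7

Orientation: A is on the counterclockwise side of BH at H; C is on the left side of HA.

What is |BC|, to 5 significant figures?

62.531

B is at the origin; BH runs at 9.7° with length 52.5, so H = 52.5·(cos 9.7°, sin 9.7°) = (51.749, 8.8457). ∠BHA = 135.9°, so HA runs at 9.7° + (180° − 135.9°) = 53.800° from the x-axis; with |HA| = 21.6, A = H + 21.6·(cos 53.800°, sin 53.800°) = (64.507, 26.276). The perpendicularity gives AC at right angles to HA; with |AC| = 16.7 on the left of HA, C = A + 16.7·(-0.80696, 0.59061) = (51.030, 36.139). Then |BC| = |C − B| = 62.531.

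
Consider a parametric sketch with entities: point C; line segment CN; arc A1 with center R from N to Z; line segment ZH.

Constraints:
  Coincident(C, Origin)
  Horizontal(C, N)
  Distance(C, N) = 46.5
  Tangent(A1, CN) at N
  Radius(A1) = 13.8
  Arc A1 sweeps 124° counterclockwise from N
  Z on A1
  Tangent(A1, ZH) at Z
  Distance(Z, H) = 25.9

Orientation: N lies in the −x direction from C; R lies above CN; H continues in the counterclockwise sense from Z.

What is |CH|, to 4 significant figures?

65.59

C is at the origin; C and N share the same y with |CN| = 46.5 and N on the −x side, so N = (-46.50, 0.000). A1 meets CN tangentially, so RN is at right angles to CN, so R = N + (0, 13.8) = (-46.50, 13.80). On A1, N sits at bearing -90° from R; a 124° counterclockwise sweep puts Z at bearing 34°, so Z = R + 13.8·(cos 34°, sin 34°) = (-35.06, 21.52). Since A1 is tangent to ZH there, RZ ⟂ ZH, so ZH runs along (−sin 34°, cos 34°); with |ZH| = 25.9, H = (-49.54, 42.99). Then |CH| = |H − C| = 65.59.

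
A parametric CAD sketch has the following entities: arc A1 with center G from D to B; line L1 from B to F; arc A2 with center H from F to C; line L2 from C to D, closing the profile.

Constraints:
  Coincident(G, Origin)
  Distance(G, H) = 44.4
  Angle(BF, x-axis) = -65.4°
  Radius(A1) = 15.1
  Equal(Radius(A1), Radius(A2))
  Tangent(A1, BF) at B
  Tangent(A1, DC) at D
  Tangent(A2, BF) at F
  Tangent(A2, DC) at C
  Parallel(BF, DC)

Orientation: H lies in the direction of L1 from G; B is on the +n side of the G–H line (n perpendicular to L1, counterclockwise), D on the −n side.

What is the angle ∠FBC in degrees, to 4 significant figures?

34.22°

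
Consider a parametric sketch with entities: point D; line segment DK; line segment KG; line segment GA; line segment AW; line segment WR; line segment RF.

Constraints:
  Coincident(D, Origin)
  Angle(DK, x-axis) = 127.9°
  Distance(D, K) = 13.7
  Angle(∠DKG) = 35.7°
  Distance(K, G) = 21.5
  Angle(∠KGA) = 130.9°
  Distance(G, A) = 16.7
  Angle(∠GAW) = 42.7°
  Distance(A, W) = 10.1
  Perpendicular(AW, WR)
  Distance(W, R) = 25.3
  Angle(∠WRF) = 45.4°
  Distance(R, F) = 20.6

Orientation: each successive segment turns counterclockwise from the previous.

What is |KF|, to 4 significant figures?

38.25

D is at the origin; DK runs at 127.9° with length 13.7, so K = (-8.416, 10.81). ∠DKG = 35.7° gives KG at -87.80° from the x-axis; with |KG| = 21.5, G = (-7.590, -10.67). ∠KGA = 130.9° gives GA at -38.70° from the x-axis; with |GA| = 16.7, A = (5.443, -21.12). ∠GAW = 42.7° gives AW at 98.60° from the x-axis; with |AW| = 10.1, W = (3.933, -11.13). The perpendicularity gives WR at right angles to AW, so WR runs at -171.4°; with |WR| = 25.3, R = (-21.08, -14.91). ∠WRF = 45.4° gives RF at -36.80° from the x-axis; with |RF| = 20.6, F = (-4.588, -27.25). Then |KF| = |F − K| = 38.25.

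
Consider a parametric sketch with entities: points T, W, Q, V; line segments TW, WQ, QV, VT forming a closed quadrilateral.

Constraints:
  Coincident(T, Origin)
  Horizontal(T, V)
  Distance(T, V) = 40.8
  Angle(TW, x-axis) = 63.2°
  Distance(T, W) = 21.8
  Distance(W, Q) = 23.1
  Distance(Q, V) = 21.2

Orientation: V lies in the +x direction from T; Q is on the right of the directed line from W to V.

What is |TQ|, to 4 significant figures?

19.70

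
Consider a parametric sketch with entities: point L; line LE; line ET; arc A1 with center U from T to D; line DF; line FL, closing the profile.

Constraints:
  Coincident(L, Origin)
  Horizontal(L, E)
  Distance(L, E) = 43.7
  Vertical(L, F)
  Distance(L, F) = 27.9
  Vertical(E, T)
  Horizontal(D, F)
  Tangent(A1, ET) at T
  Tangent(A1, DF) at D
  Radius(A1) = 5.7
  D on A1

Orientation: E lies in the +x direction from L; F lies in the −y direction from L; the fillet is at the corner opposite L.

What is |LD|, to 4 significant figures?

47.14

The virtual corner opposite L is at (43.70, -27.90). Tangency of A1 to ET means the radius UT is perpendicular to ET and the tangent condition forces UD to be normal to DF, with radius 5.7, so the center U sits 5.7 in from both sides at U = (38.00, -22.20). That places the tangent points at T = (43.70, -22.20) on ET and D = (38.00, -27.90) on DF. Then |LD| = |D − L| = 47.14.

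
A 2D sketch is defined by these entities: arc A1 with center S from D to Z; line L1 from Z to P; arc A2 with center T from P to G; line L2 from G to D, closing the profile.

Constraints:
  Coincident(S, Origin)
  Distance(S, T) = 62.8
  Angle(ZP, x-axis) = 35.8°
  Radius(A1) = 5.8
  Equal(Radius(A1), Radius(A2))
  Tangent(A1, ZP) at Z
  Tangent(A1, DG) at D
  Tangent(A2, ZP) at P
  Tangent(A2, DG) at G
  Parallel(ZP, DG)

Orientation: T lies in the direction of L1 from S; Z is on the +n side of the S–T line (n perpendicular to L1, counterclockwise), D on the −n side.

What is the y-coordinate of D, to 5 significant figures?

-4.7042

S is at the origin and T lies 62.8 along u from S, so T = 62.8·u = (50.935, 36.735). Tangency of A1 to both parallel lines with radius 5.8 puts Z and D at S ± 5.8·n: Z = (-3.3928, 4.7042), D = (3.3928, -4.7042). So D.y = -4.7042.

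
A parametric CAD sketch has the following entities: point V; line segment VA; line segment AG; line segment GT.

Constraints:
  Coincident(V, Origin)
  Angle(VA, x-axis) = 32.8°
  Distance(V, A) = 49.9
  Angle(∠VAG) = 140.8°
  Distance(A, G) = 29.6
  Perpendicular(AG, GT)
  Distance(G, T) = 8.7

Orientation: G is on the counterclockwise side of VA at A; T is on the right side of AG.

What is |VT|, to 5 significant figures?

79.246

V is at the origin; VA runs at 32.8° with length 49.9, so A = 49.9·(cos 32.8°, sin 32.8°) = (41.944, 27.031). ∠VAG = 140.8°, so AG runs at 32.8° + (180° − 140.8°) = 72.000° from the x-axis; with |AG| = 29.6, G = A + 29.6·(cos 72.000°, sin 72.000°) = (51.091, 55.183). The perpendicularity gives GT at right angles to AG; with |GT| = 8.7 on the right of AG, T = G + 8.7·(0.95106, -0.30902) = (59.365, 52.494). Then |VT| = |T − V| = 79.246.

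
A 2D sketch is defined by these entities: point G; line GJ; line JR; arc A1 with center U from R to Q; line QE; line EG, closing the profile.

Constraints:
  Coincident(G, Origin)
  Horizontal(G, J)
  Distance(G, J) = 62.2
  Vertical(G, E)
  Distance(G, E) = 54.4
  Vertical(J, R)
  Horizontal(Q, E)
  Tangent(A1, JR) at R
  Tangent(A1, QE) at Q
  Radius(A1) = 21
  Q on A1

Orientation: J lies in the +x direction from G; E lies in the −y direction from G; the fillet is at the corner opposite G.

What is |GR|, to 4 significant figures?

70.60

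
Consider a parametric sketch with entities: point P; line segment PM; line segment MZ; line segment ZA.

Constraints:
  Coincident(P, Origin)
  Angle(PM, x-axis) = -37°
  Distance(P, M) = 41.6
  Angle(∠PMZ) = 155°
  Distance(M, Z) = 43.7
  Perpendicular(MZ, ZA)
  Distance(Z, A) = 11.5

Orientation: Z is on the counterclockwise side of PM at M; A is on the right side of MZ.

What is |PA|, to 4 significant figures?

86.44

P is at the origin; PM runs at -37.0° with length 41.6, so M = 41.6·(cos -37.0°, sin -37.0°) = (33.22, -25.04). ∠PMZ = 155.0°, so MZ runs at -37.0° + (180° − 155.0°) = -12.00° from the x-axis; with |MZ| = 43.7, Z = M + 43.7·(cos -12.00°, sin -12.00°) = (75.97, -34.12). MZ is perpendicular to ZA; with |ZA| = 11.5 on the right of MZ, A = Z + 11.5·(-0.2079, -0.9781) = (73.58, -45.37). Then |PA| = |A − P| = 86.44.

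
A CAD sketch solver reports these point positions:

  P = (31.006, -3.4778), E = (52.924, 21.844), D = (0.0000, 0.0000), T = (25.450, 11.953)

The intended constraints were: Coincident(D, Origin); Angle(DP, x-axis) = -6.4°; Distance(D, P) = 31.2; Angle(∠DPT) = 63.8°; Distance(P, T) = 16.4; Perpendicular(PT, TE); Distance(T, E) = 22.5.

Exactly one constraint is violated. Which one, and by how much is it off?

Distance(T, E) = 22.5 — off by 6.70.

D = (0.00, 0.00) ✓; DP at -6.400° ✓; |DP| = 31.20 ✓; ∠DPT = 63.80° ✓; |PT| = 16.40 ✓; ∠(PT, TE) = 90.00° ✓; |TE| = 29.20 ✗.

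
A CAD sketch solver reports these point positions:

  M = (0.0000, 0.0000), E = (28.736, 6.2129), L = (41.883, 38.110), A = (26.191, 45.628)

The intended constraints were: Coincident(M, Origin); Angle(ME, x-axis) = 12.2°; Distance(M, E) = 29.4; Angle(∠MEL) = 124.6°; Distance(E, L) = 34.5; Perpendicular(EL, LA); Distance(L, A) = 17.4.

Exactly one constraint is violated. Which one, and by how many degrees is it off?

Perpendicular(EL, LA) — off by 3.20°.

M = (0.00, 0.00) ✓; ME at 12.20° ✓; |ME| = 29.40 ✓; ∠MEL = 124.6° ✓; |EL| = 34.50 ✓; ∠(EL, LA) = 86.80° ✗; |LA| = 17.40 ✓.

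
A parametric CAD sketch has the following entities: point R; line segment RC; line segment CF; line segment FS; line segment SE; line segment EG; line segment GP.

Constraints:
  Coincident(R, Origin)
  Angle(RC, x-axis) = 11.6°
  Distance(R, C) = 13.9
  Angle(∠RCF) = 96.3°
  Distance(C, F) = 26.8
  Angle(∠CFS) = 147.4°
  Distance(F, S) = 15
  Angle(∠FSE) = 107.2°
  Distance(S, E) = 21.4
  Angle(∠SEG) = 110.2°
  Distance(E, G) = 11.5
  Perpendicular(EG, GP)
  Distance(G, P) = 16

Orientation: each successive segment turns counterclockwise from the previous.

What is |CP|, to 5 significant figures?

25.054

∠SEG = 110.2° gives EG at -89.500° from the x-axis; with |EG| = 11.5, G = (-17.992, 22.253). The perpendicularity gives GP at right angles to EG, so GP runs at 0.50000°; with |GP| = 16.0, P = (-1.9925, 22.392). Then |CP| = |P − C| = 25.054.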